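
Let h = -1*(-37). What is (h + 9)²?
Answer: 2116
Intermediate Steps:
h = 37
(h + 9)² = (37 + 9)² = 46² = 2116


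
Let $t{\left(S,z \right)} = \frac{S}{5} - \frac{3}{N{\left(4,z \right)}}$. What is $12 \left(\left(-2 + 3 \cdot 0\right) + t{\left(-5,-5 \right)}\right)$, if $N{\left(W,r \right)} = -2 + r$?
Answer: $- \frac{216}{7} \approx -30.857$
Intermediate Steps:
$t{\left(S,z \right)} = - \frac{3}{-2 + z} + \frac{S}{5}$ ($t{\left(S,z \right)} = \frac{S}{5} - \frac{3}{-2 + z} = - \frac{3}{-2 + z} + \frac{S}{5}$)
$12 \left(\left(-2 + 3 \cdot 0\right) + t{\left(-5,-5 \right)}\right) = 12 \left(\left(-2 + 3 \cdot 0\right) + \frac{-15 - 5 \left(-2 - 5\right)}{5 \left(-2 - 5\right)}\right) = 12 \left(\left(-2 + 0\right) + \frac{-15 - -35}{5 \left(-7\right)}\right) = 12 \left(-2 + \frac{1}{5} \left(- \frac{1}{7}\right) \left(-15 + 35\right)\right) = 12 \left(-2 + \frac{1}{5} \left(- \frac{1}{7}\right) 20\right) = 12 \left(-2 - \frac{4}{7}\right) = 12 \left(- \frac{18}{7}\right) = - \frac{216}{7}$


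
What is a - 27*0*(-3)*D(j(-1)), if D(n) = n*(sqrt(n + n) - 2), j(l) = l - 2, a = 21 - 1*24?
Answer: -3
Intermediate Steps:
a = -3 (a = 21 - 24 = -3)
j(l) = -2 + l
D(n) = n*(-2 + sqrt(2)*sqrt(n)) (D(n) = n*(sqrt(2*n) - 2) = n*(sqrt(2)*sqrt(n) - 2) = n*(-2 + sqrt(2)*sqrt(n)))
a - 27*0*(-3)*D(j(-1)) = -3 - 27*0*(-3)*(-2*(-2 - 1) + sqrt(2)*(-2 - 1)**(3/2)) = -3 - 0*(-2*(-3) + sqrt(2)*(-3)**(3/2)) = -3 - 0*(6 + sqrt(2)*(-3*I*sqrt(3))) = -3 - 0*(6 - 3*I*sqrt(6)) = -3 - 27*0 = -3 + 0 = -3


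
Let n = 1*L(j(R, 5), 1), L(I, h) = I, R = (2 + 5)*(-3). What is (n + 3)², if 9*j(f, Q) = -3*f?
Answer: 100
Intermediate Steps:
R = -21 (R = 7*(-3) = -21)
j(f, Q) = -f/3 (j(f, Q) = (-3*f)/9 = -f/3)
n = 7 (n = 1*(-⅓*(-21)) = 1*7 = 7)
(n + 3)² = (7 + 3)² = 10² = 100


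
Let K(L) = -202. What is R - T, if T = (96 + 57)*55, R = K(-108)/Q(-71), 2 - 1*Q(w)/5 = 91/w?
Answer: -9817817/1165 ≈ -8427.3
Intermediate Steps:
Q(w) = 10 - 455/w
R = -14342/1165 (R = -202/(10 - 455/(-71)) = -202/(10 - 455*(-1/71)) = -202/(10 + 455/71) = -202/1165/71 = -202*71/1165 = -14342/1165 ≈ -12.311)
T = 8415 (T = 153*55 = 8415)
R - T = -14342/1165 - 1*8415 = -14342/1165 - 8415 = -9817817/1165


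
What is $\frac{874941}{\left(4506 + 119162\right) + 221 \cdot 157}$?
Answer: $\frac{874941}{158365} \approx 5.5248$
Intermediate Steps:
$\frac{874941}{\left(4506 + 119162\right) + 221 \cdot 157} = \frac{874941}{123668 + 34697} = \frac{874941}{158365}$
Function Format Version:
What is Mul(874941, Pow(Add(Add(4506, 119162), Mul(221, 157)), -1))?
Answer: Rational(874941, 158365) ≈ 5.5248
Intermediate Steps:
Mul(874941, Pow(Add(Add(4506, 119162), Mul(221, 157)), -1)) = Mul(874941, Pow(Add(123668, 34697), -1)) = Mul(874941, Pow(158365, -1)) = Mul(874941, Rational(1, 158365)) = Rational(874941, 158365)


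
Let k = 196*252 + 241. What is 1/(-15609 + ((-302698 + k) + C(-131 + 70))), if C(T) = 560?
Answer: -1/268114 ≈ -3.7298e-6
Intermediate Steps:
k = 49633 (k = 49392 + 241 = 49633)
1/(-15609 + ((-302698 + k) + C(-131 + 70))) = 1/(-15609 + ((-302698 + 49633) + 560)) = 1/(-15609 + (-253065 + 560)) = 1/(-15609 - 252505) = 1/(-268114) = -1/268114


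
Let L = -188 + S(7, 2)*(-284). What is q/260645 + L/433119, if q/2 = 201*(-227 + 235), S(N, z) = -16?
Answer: 842760108/37630100585 ≈ 0.022396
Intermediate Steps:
q = 3216 (q = 2*(201*(-227 + 235)) = 2*(201*8) = 2*1608 = 3216)
L = 4356 (L = -188 - 16*(-284) = -188 + 4544 = 4356)
q/260645 + L/433119 = 3216/260645 + 4356/433119 = 3216*(1/260645) + 4356*(1/433119) = 3216/260645 + 1452/144373 = 842760108/37630100585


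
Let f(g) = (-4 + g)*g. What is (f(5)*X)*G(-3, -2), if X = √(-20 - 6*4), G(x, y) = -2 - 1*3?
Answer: -50*I*√11 ≈ -165.83*I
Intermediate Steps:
G(x, y) = -5 (G(x, y) = -2 - 3 = -5)
X = 2*I*√11 (X = √(-20 - 24) = √(-44) = 2*I*√11 ≈ 6.6332*I)
f(g) = g*(-4 + g)
(f(5)*X)*G(-3, -2) = ((5*(-4 + 5))*(2*I*√11))*(-5) = ((5*1)*(2*I*√11))*(-5) = (5*(2*I*√11))*(-5) = (10*I*√11)*(-5) = -50*I*√11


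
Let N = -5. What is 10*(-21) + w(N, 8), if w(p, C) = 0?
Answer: -210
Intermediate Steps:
10*(-21) + w(N, 8) = 10*(-21) + 0 = -210 + 0 = -210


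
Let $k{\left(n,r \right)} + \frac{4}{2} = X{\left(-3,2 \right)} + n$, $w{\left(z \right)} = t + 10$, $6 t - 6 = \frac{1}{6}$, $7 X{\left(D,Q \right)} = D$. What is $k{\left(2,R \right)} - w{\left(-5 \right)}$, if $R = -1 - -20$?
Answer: $- \frac{2887}{252} \approx -11.456$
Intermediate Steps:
$X{\left(D,Q \right)} = \frac{D}{7}$
$t = \frac{37}{36}$ ($t = 1 + \frac{1}{6 \cdot 6} = 1 + \frac{1}{6} \cdot \frac{1}{6} = 1 + \frac{1}{36} = \frac{37}{36} \approx 1.0278$)
$w{\left(z \right)} = \frac{397}{36}$ ($w{\left(z \right)} = \frac{37}{36} + 10 = \frac{397}{36}$)
$R = 19$ ($R = -1 + 20 = 19$)
$k{\left(n,r \right)} = - \frac{17}{7} + n$ ($k{\left(n,r \right)} = -2 + \left(\frac{1}{7} \left(-3\right) + n\right) = -2 + \left(- \frac{3}{7} + n\right) = - \frac{17}{7} + n$)
$k{\left(2,R \right)} - w{\left(-5 \right)} = \left(- \frac{17}{7} + 2\right) - \frac{397}{36} = - \frac{3}{7} - \frac{397}{36} = - \frac{2887}{252}$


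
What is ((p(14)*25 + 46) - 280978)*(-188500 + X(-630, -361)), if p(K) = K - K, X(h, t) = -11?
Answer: 52958772252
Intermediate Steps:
p(K) = 0
((p(14)*25 + 46) - 280978)*(-188500 + X(-630, -361)) = ((0*25 + 46) - 280978)*(-188500 - 11) = ((0 + 46) - 280978)*(-188511) = (46 - 280978)*(-188511) = -280932*(-188511) = 52958772252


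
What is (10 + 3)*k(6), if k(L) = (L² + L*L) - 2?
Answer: 910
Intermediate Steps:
k(L) = -2 + 2*L² (k(L) = (L² + L²) - 2 = 2*L² - 2 = -2 + 2*L²)
(10 + 3)*k(6) = (10 + 3)*(-2 + 2*6²) = 13*(-2 + 2*36) = 13*(-2 + 72) = 13*70 = 910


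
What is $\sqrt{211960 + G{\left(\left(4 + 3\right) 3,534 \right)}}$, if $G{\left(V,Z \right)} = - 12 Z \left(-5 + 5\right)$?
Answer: $2 \sqrt{52990} \approx 460.39$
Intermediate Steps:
$G{\left(V,Z \right)} = 0$ ($G{\left(V,Z \right)} = - 12 Z 0 = 0$)
$\sqrt{211960 + G{\left(\left(4 + 3\right) 3,534 \right)}} = \sqrt{211960 + 0} = \sqrt{211960} = 2 \sqrt{52990}$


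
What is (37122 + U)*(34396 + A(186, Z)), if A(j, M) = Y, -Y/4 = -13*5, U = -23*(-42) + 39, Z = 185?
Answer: 1321329312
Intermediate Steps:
U = 1005 (U = 966 + 39 = 1005)
Y = 260 (Y = -(-52)*5 = -4*(-65) = 260)
A(j, M) = 260
(37122 + U)*(34396 + A(186, Z)) = (37122 + 1005)*(34396 + 260) = 38127*34656 = 1321329312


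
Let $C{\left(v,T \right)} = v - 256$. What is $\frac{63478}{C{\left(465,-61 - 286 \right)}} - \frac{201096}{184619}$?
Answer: $\frac{11677215818}{38585371} \approx 302.63$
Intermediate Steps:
$C{\left(v,T \right)} = -256 + v$ ($C{\left(v,T \right)} = v - 256 = -256 + v$)
$\frac{63478}{C{\left(465,-61 - 286 \right)}} - \frac{201096}{184619} = \frac{63478}{-256 + 465} - \frac{201096}{184619} = \frac{63478}{209} - \frac{201096}{184619} = \frac{11677215818}{38585371}$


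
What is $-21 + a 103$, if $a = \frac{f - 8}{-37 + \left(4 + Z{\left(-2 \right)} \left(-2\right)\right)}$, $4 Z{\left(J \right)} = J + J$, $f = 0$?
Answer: $\frac{173}{31} \approx 5.5806$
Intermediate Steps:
$Z{\left(J \right)} = \frac{J}{2}$ ($Z{\left(J \right)} = \frac{J + J}{4} = \frac{2 J}{4} = \frac{J}{2}$)
$a = \frac{8}{31}$ ($a = \frac{0 - 8}{-37 + \left(4 + \frac{1}{2} \left(-2\right) \left(-2\right)\right)} = - \frac{8}{-37 + \left(4 - -2\right)} = - \frac{8}{-37 + \left(4 + 2\right)} = - \frac{8}{-37 + 6} = - \frac{8}{-31} = \left(-8\right) \left(- \frac{1}{31}\right) = \frac{8}{31} \approx 0.25806$)
$-21 + a 103 = -21 + \frac{8}{31} \cdot 103 = -21 + \frac{824}{31} = \frac{173}{31}$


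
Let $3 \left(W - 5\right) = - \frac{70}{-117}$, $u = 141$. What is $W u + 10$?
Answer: $\frac{86945}{117} \approx 743.12$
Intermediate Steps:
$W = \frac{1825}{351}$ ($W = 5 + \frac{\left(-70\right) \frac{1}{-117}}{3} = 5 + \frac{\left(-70\right) \left(- \frac{1}{117}\right)}{3} = 5 + \frac{1}{3} \cdot \frac{70}{117} = 5 + \frac{70}{351} = \frac{1825}{351} \approx 5.1994$)
$W u + 10 = \frac{1825}{351} \cdot 141 + 10 = \frac{85775}{117} + 10 = \frac{86945}{117}$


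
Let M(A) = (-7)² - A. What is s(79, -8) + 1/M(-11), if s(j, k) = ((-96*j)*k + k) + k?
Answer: 3639361/60 ≈ 60656.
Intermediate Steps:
M(A) = 49 - A
s(j, k) = 2*k - 96*j*k (s(j, k) = (-96*j*k + k) + k = (k - 96*j*k) + k = 2*k - 96*j*k)
s(79, -8) + 1/M(-11) = 2*(-8)*(1 - 48*79) + 1/(49 - 1*(-11)) = 2*(-8)*(1 - 3792) + 1/(49 + 11) = 2*(-8)*(-3791) + 1/60 = 60656 + 1/60 = 3639361/60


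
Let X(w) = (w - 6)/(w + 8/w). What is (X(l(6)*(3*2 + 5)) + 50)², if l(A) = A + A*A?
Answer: 7402850589124/2847609769 ≈ 2599.7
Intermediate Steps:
l(A) = A + A²
X(w) = (-6 + w)/(w + 8/w)
(X(l(6)*(3*2 + 5)) + 50)² = (((6*(1 + 6))*(3*2 + 5))*(-6 + (6*(1 + 6))*(3*2 + 5))/(8 + ((6*(1 + 6))*(3*2 + 5))²) + 50)² = (((6*7)*(6 + 5))*(-6 + (6*7)*(6 + 5))/(8 + ((6*7)*(6 + 5))²) + 50)² = ((42*11)*(-6 + 42*11)/(8 + (42*11)²) + 50)² = (462*(-6 + 462)/(8 + 462²) + 50)² = (462*456/(8 + 213444) + 50)² = (462*456/213452 + 50)² = (462*(1/213452)*456 + 50)² = (52668/53363 + 50)² = (2720818/53363)² = 7402850589124/2847609769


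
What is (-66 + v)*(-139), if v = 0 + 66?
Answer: 0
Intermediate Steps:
v = 66
(-66 + v)*(-139) = (-66 + 66)*(-139) = 0*(-139) = 0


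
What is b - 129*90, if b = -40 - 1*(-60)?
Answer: -11590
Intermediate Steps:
b = 20 (b = -40 + 60 = 20)
b - 129*90 = 20 - 129*90 = 20 - 11610 = -11590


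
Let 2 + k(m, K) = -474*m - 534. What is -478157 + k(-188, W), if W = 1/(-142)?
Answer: -389581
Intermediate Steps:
W = -1/142 ≈ -0.0070423
k(m, K) = -536 - 474*m (k(m, K) = -2 + (-474*m - 534) = -2 + (-534 - 474*m) = -536 - 474*m)
-478157 + k(-188, W) = -478157 + (-536 - 474*(-188)) = -478157 + (-536 + 89112) = -478157 + 88576 = -389581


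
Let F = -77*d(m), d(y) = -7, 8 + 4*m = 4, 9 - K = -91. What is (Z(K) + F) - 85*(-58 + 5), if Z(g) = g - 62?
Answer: 5082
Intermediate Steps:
K = 100 (K = 9 - 1*(-91) = 9 + 91 = 100)
m = -1 (m = -2 + (1/4)*4 = -2 + 1 = -1)
F = 539 (F = -77*(-7) = 539)
Z(g) = -62 + g
(Z(K) + F) - 85*(-58 + 5) = ((-62 + 100) + 539) - 85*(-58 + 5) = (38 + 539) - 85*(-53) = 577 + 4505 = 5082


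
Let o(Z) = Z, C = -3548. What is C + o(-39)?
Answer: -3587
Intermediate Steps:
C + o(-39) = -3548 - 39 = -3587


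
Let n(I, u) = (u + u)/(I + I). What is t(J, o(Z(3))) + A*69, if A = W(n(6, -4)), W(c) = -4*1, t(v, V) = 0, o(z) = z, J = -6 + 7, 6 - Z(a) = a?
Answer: -276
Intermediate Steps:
Z(a) = 6 - a
n(I, u) = u/I (n(I, u) = (2*u)/((2*I)) = (2*u)*(1/(2*I)) = u/I)
J = 1
W(c) = -4
A = -4
t(J, o(Z(3))) + A*69 = 0 - 4*69 = 0 - 276 = -276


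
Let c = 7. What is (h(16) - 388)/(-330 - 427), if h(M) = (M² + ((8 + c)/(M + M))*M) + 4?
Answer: 241/1514 ≈ 0.15918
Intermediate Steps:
h(M) = 23/2 + M² (h(M) = (M² + ((8 + 7)/(M + M))*M) + 4 = (M² + (15/((2*M)))*M) + 4 = (M² + (15*(1/(2*M)))*M) + 4 = (M² + (15/(2*M))*M) + 4 = (M² + 15/2) + 4 = (15/2 + M²) + 4 = 23/2 + M²)
(h(16) - 388)/(-330 - 427) = ((23/2 + 16²) - 388)/(-330 - 427) = ((23/2 + 256) - 388)/(-757) = (535/2 - 388)*(-1/757) = -241/2*(-1/757) = 241/1514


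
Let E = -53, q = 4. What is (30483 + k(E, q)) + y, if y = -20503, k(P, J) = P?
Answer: 9927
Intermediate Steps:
(30483 + k(E, q)) + y = (30483 - 53) - 20503 = 30430 - 20503 = 9927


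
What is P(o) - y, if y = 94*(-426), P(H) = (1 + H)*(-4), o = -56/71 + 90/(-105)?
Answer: 19903152/497 ≈ 40047.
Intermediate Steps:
o = -818/497 (o = -56*1/71 + 90*(-1/105) = -56/71 - 6/7 = -818/497 ≈ -1.6459)
P(H) = -4 - 4*H
y = -40044
P(o) - y = (-4 - 4*(-818/497)) - 1*(-40044) = (-4 + 3272/497) + 40044 = 1284/497 + 40044 = 19903152/497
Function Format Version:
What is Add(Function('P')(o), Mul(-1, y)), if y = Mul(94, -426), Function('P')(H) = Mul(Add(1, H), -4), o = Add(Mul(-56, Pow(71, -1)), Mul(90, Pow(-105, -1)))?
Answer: Rational(19903152, 497) ≈ 40047.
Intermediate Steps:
o = Rational(-818, 497) (o = Add(Mul(-56, Rational(1, 71)), Mul(90, Rational(-1, 105))) = Add(Rational(-56, 71), Rational(-6, 7)) = Rational(-818, 497) ≈ -1.6459)
Function('P')(H) = Add(-4, Mul(-4, H))
y = -40044
Add(Function('P')(o), Mul(-1, y)) = Add(Add(-4, Mul(-4, Rational(-818, 497))), Mul(-1, -40044)) = Add(Add(-4, Rational(3272, 497)), 40044) = Add(Rational(1284, 497), 40044) = Rational(19903152, 497)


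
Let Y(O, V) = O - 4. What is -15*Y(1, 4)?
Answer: 45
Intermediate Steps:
Y(O, V) = -4 + O
-15*Y(1, 4) = -15*(-4 + 1) = -15*(-3) = 45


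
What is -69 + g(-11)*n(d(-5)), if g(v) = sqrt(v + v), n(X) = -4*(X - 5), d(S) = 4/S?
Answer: -69 + 116*I*sqrt(22)/5 ≈ -69.0 + 108.82*I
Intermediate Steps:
n(X) = 20 - 4*X (n(X) = -4*(-5 + X) = 20 - 4*X)
g(v) = sqrt(2)*sqrt(v) (g(v) = sqrt(2*v) = sqrt(2)*sqrt(v))
-69 + g(-11)*n(d(-5)) = -69 + (sqrt(2)*sqrt(-11))*(20 - 16/(-5)) = -69 + (sqrt(2)*(I*sqrt(11)))*(20 - 16*(-1)/5) = -69 + (I*sqrt(22))*(20 - 4*(-4/5)) = -69 + (I*sqrt(22))*(20 + 16/5) = -69 + (I*sqrt(22))*(116/5) = -69 + 116*I*sqrt(22)/5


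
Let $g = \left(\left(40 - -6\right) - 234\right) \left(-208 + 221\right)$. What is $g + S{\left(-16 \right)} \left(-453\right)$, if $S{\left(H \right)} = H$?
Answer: $4804$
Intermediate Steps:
$g = -2444$ ($g = \left(\left(40 + 6\right) - 234\right) 13 = \left(46 - 234\right) 13 = \left(-188\right) 13 = -2444$)
$g + S{\left(-16 \right)} \left(-453\right) = -2444 - -7248 = -2444 + 7248 = 4804$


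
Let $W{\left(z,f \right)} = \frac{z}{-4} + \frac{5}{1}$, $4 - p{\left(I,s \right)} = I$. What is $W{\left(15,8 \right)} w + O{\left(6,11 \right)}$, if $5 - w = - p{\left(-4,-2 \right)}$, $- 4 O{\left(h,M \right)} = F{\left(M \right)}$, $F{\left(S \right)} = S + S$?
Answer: $\frac{43}{4} \approx 10.75$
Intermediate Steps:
$F{\left(S \right)} = 2 S$
$O{\left(h,M \right)} = - \frac{M}{2}$ ($O{\left(h,M \right)} = - \frac{2 M}{4} = - \frac{M}{2}$)
$p{\left(I,s \right)} = 4 - I$
$W{\left(z,f \right)} = 5 - \frac{z}{4}$ ($W{\left(z,f \right)} = z \left(- \frac{1}{4}\right) + 5 \cdot 1 = - \frac{z}{4} + 5 = 5 - \frac{z}{4}$)
$w = 13$ ($w = 5 - - (4 - -4) = 5 - - (4 + 4) = 5 - \left(-1\right) 8 = 5 - -8 = 5 + 8 = 13$)
$W{\left(15,8 \right)} w + O{\left(6,11 \right)} = \left(5 - \frac{15}{4}\right) 13 - \frac{11}{2} = \frac{5}{4} \cdot 13 - \frac{11}{2} = \frac{65}{4} - \frac{11}{2} = \frac{43}{4}$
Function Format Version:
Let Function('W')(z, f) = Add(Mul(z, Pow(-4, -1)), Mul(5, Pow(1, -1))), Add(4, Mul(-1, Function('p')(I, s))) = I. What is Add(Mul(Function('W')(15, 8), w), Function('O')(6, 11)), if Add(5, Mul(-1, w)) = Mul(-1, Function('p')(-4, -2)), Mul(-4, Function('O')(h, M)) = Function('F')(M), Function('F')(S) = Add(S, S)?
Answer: Rational(43, 4) ≈ 10.750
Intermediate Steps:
Function('F')(S) = Mul(2, S)
Function('O')(h, M) = Mul(Rational(-1, 2), M) (Function('O')(h, M) = Mul(Rational(-1, 4), Mul(2, M)) = Mul(Rational(-1, 2), M))
Function('p')(I, s) = Add(4, Mul(-1, I))
Function('W')(z, f) = Add(5, Mul(Rational(-1, 4), z)) (Function('W')(z, f) = Add(Mul(z, Rational(-1, 4)), Mul(5, 1)) = Add(Mul(Rational(-1, 4), z), 5) = Add(5, Mul(Rational(-1, 4), z)))
w = 13 (w = Add(5, Mul(-1, Mul(-1, Add(4, Mul(-1, -4))))) = Add(5, Mul(-1, Mul(-1, Add(4, 4)))) = Add(5, Mul(-1, Mul(-1, 8))) = Add(5, Mul(-1, -8)) = Add(5, 8) = 13)
Add(Mul(Function('W')(15, 8), w), Function('O')(6, 11)) = Add(Mul(Add(5, Mul(Rational(-1, 4), 15)), 13), Mul(Rational(-1, 2), 11)) = Add(Mul(Add(5, Rational(-15, 4)), 13), Rational(-11, 2)) = Add(Mul(Rational(5, 4), 13), Rational(-11, 2)) = Add(Rational(65, 4), Rational(-11, 2)) = Rational(43, 4)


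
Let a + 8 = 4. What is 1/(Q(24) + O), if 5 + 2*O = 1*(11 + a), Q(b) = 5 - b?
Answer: -1/18 ≈ -0.055556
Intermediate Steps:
a = -4 (a = -8 + 4 = -4)
O = 1 (O = -5/2 + (1*(11 - 4))/2 = -5/2 + (1*7)/2 = -5/2 + (½)*7 = -5/2 + 7/2 = 1)
1/(Q(24) + O) = 1/((5 - 1*24) + 1) = 1/((5 - 24) + 1) = 1/(-19 + 1) = 1/(-18) = -1/18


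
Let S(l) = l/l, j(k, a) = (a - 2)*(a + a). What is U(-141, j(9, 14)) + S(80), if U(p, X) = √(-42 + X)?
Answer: 1 + 7*√6 ≈ 18.146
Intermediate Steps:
j(k, a) = 2*a*(-2 + a) (j(k, a) = (-2 + a)*(2*a) = 2*a*(-2 + a))
S(l) = 1
U(-141, j(9, 14)) + S(80) = √(-42 + 2*14*(-2 + 14)) + 1 = √(-42 + 2*14*12) + 1 = √(-42 + 336) + 1 = √294 + 1 = 7*√6 + 1 = 1 + 7*√6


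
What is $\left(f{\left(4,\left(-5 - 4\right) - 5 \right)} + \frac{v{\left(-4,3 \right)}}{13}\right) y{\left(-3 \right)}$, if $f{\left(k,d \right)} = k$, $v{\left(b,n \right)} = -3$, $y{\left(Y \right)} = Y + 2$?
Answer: $- \frac{49}{13} \approx -3.7692$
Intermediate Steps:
$y{\left(Y \right)} = 2 + Y$
$\left(f{\left(4,\left(-5 - 4\right) - 5 \right)} + \frac{v{\left(-4,3 \right)}}{13}\right) y{\left(-3 \right)} = \left(4 - \frac{3}{13}\right) \left(2 - 3\right) = \left(4 - \frac{3}{13}\right) \left(-1\right) = \frac{49}{13} \left(-1\right) = - \frac{49}{13}$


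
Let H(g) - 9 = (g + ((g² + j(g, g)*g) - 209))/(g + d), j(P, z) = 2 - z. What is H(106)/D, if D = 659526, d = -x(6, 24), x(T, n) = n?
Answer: 121/7725876 ≈ 1.5662e-5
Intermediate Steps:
d = -24 (d = -1*24 = -24)
H(g) = 9 + (-209 + g + g² + g*(2 - g))/(-24 + g) (H(g) = 9 + (g + ((g² + (2 - g)*g) - 209))/(g - 24) = 9 + (g + ((g² + g*(2 - g)) - 209))/(-24 + g) = 9 + (g + (-209 + g² + g*(2 - g)))/(-24 + g) = 9 + (-209 + g + g² + g*(2 - g))/(-24 + g))
H(106)/D = ((-425 + 12*106)/(-24 + 106))/659526 = ((-425 + 1272)/82)*(1/659526) = ((1/82)*847)*(1/659526) = (847/82)*(1/659526) = 121/7725876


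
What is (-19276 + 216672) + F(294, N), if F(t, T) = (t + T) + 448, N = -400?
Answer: 197738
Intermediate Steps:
F(t, T) = 448 + T + t (F(t, T) = (T + t) + 448 = 448 + T + t)
(-19276 + 216672) + F(294, N) = (-19276 + 216672) + (448 - 400 + 294) = 197396 + 342 = 197738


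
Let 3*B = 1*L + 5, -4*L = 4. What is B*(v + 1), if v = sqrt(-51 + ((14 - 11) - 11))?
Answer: 4/3 + 4*I*sqrt(59)/3 ≈ 1.3333 + 10.242*I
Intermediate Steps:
L = -1 (L = -1/4*4 = -1)
v = I*sqrt(59) (v = sqrt(-51 + (3 - 11)) = sqrt(-51 - 8) = sqrt(-59) = I*sqrt(59) ≈ 7.6811*I)
B = 4/3 (B = (1*(-1) + 5)/3 = (-1 + 5)/3 = (1/3)*4 = 4/3 ≈ 1.3333)
B*(v + 1) = 4*(I*sqrt(59) + 1)/3 = 4*(1 + I*sqrt(59))/3 = 4/3 + 4*I*sqrt(59)/3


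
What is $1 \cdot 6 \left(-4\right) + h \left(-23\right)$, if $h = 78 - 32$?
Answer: $-1082$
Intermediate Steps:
$h = 46$
$1 \cdot 6 \left(-4\right) + h \left(-23\right) = 1 \cdot 6 \left(-4\right) + 46 \left(-23\right) = 6 \left(-4\right) - 1058 = -24 - 1058 = -1082$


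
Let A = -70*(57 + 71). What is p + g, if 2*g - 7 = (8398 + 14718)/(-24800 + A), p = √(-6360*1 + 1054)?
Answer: 53301/16880 + I*√5306 ≈ 3.1576 + 72.842*I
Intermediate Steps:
A = -8960 (A = -70*128 = -8960)
p = I*√5306 (p = √(-6360 + 1054) = √(-5306) = I*√5306 ≈ 72.842*I)
g = 53301/16880 (g = 7/2 + ((8398 + 14718)/(-24800 - 8960))/2 = 7/2 + (23116/(-33760))/2 = 7/2 + (23116*(-1/33760))/2 = 7/2 + (½)*(-5779/8440) = 7/2 - 5779/16880 = 53301/16880 ≈ 3.1576)
p + g = I*√5306 + 53301/16880 = 53301/16880 + I*√5306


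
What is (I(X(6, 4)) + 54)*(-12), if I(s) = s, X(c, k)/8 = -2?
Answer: -456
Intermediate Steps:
X(c, k) = -16 (X(c, k) = 8*(-2) = -16)
(I(X(6, 4)) + 54)*(-12) = (-16 + 54)*(-12) = 38*(-12) = -456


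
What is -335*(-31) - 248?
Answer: 10137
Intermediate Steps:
-335*(-31) - 248 = 10385 - 248 = 10137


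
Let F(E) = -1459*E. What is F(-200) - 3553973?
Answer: -3262173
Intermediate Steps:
F(-200) - 3553973 = -1459*(-200) - 3553973 = 291800 - 3553973 = -3262173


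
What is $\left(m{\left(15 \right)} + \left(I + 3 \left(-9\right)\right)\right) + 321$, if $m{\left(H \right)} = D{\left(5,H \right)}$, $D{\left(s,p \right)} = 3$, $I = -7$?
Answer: $290$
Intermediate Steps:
$m{\left(H \right)} = 3$
$\left(m{\left(15 \right)} + \left(I + 3 \left(-9\right)\right)\right) + 321 = \left(3 + \left(-7 + 3 \left(-9\right)\right)\right) + 321 = \left(3 - 34\right) + 321 = -31 + 321 = 290$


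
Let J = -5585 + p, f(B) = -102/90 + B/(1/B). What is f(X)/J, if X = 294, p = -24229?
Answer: -1296523/447210 ≈ -2.8991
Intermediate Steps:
f(B) = -17/15 + B² (f(B) = -102*1/90 + B*B = -17/15 + B²)
J = -29814 (J = -5585 - 24229 = -29814)
f(X)/J = (-17/15 + 294²)/(-29814) = (-17/15 + 86436)*(-1/29814) = (1296523/15)*(-1/29814) = -1296523/447210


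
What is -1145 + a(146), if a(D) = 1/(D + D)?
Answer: -334339/292 ≈ -1145.0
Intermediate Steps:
a(D) = 1/(2*D)
-1145 + a(146) = -1145 + (½)/146 = -1145 + (½)*(1/146) = -1145 + 1/292 = -334339/292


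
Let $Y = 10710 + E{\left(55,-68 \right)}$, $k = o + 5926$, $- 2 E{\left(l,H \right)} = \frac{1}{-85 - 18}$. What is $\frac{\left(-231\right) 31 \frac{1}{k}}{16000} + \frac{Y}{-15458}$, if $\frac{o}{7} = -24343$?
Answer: $- \frac{483831137040331}{698327516400000} \approx -0.69284$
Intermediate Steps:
$o = -170401$ ($o = 7 \left(-24343\right) = -170401$)
$E{\left(l,H \right)} = \frac{1}{206}$ ($E{\left(l,H \right)} = - \frac{1}{2 \left(-85 - 18\right)} = - \frac{1}{2 \left(-103\right)} = \left(- \frac{1}{2}\right) \left(- \frac{1}{103}\right) = \frac{1}{206}$)
$k = -164475$ ($k = -170401 + 5926 = -164475$)
$Y = \frac{2206261}{206}$ ($Y = 10710 + \frac{1}{206} = \frac{2206261}{206} \approx 10710.0$)
$\frac{\left(-231\right) 31 \frac{1}{k}}{16000} + \frac{Y}{-15458} = \frac{\left(-231\right) 31 \frac{1}{-164475}}{16000} + \frac{2206261}{206 \left(-15458\right)} = \left(-7161\right) \left(- \frac{1}{164475}\right) \frac{1}{16000} + \frac{2206261}{206} \left(- \frac{1}{15458}\right) = \frac{2387}{54825} \cdot \frac{1}{16000} - \frac{2206261}{3184348} = \frac{2387}{877200000} - \frac{2206261}{3184348} = - \frac{483831137040331}{698327516400000}$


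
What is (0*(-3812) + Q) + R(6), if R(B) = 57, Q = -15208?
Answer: -15151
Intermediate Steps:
(0*(-3812) + Q) + R(6) = (0*(-3812) - 15208) + 57 = (0 - 15208) + 57 = -15208 + 57 = -15151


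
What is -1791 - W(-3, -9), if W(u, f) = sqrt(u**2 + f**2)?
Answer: -1791 - 3*sqrt(10) ≈ -1800.5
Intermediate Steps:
W(u, f) = sqrt(f**2 + u**2)
-1791 - W(-3, -9) = -1791 - sqrt((-9)**2 + (-3)**2) = -1791 - sqrt(81 + 9) = -1791 - sqrt(90) = -1791 - 3*sqrt(10)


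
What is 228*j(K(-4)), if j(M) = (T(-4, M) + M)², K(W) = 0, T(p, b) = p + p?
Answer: 14592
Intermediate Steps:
T(p, b) = 2*p
j(M) = (-8 + M)² (j(M) = (2*(-4) + M)² = (-8 + M)²)
228*j(K(-4)) = 228*(-8 + 0)² = 228*(-8)² = 228*64 = 14592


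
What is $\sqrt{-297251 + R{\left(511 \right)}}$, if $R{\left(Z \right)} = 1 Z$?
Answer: $2 i \sqrt{74185} \approx 544.74 i$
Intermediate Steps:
$R{\left(Z \right)} = Z$
$\sqrt{-297251 + R{\left(511 \right)}} = \sqrt{-297251 + 511} = \sqrt{-296740} = 2 i \sqrt{74185}$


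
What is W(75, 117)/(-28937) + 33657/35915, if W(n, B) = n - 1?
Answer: 971274899/1039272355 ≈ 0.93457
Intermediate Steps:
W(n, B) = -1 + n
W(75, 117)/(-28937) + 33657/35915 = (-1 + 75)/(-28937) + 33657/35915 = 74*(-1/28937) + 33657*(1/35915) = -74/28937 + 33657/35915 = 971274899/1039272355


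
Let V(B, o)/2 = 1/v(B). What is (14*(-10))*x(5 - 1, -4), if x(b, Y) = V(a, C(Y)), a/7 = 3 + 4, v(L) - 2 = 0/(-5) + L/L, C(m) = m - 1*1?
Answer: -280/3 ≈ -93.333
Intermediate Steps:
C(m) = -1 + m (C(m) = m - 1 = -1 + m)
v(L) = 3 (v(L) = 2 + (0/(-5) + L/L) = 2 + (0*(-⅕) + 1) = 2 + (0 + 1) = 2 + 1 = 3)
a = 49 (a = 7*(3 + 4) = 7*7 = 49)
V(B, o) = ⅔ (V(B, o) = 2/3 = 2*(⅓) = ⅔)
x(b, Y) = ⅔
(14*(-10))*x(5 - 1, -4) = (14*(-10))*(⅔) = -140*⅔ = -280/3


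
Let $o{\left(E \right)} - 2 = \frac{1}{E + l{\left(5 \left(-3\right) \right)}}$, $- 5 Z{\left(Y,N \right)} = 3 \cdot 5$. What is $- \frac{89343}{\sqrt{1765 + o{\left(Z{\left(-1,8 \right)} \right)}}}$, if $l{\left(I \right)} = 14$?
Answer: $- \frac{89343 \sqrt{213818}}{19438} \approx -2125.4$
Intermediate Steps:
$Z{\left(Y,N \right)} = -3$ ($Z{\left(Y,N \right)} = - \frac{3 \cdot 5}{5} = \left(- \frac{1}{5}\right) 15 = -3$)
$o{\left(E \right)} = 2 + \frac{1}{14 + E}$ ($o{\left(E \right)} = 2 + \frac{1}{E + 14} = 2 + \frac{1}{14 + E}$)
$- \frac{89343}{\sqrt{1765 + o{\left(Z{\left(-1,8 \right)} \right)}}} = - \frac{89343}{\sqrt{1765 + \frac{29 + 2 \left(-3\right)}{14 - 3}}} = - \frac{89343}{\sqrt{1765 + \frac{29 - 6}{11}}} = - \frac{89343}{\sqrt{1765 + \frac{1}{11} \cdot 23}} = - \frac{89343}{\sqrt{1765 + \frac{23}{11}}} = - \frac{89343}{\sqrt{\frac{19438}{11}}} = - \frac{89343}{\frac{1}{11} \sqrt{213818}} = - 89343 \frac{\sqrt{213818}}{19438} = - \frac{89343 \sqrt{213818}}{19438}$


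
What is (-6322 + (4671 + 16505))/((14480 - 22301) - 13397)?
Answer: -7427/10609 ≈ -0.70007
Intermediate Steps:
(-6322 + (4671 + 16505))/((14480 - 22301) - 13397) = (-6322 + 21176)/(-7821 - 13397) = 14854/(-21218) = 14854*(-1/21218) = -7427/10609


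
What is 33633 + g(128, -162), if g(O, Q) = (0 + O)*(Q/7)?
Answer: 214695/7 ≈ 30671.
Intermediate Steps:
g(O, Q) = O*Q/7 (g(O, Q) = O*(Q*(⅐)) = O*(Q/7) = O*Q/7)
33633 + g(128, -162) = 33633 + (⅐)*128*(-162) = 33633 - 20736/7 = 214695/7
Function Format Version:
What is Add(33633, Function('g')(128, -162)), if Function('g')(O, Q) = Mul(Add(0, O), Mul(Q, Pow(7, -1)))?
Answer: Rational(214695, 7) ≈ 30671.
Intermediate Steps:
Function('g')(O, Q) = Mul(Rational(1, 7), O, Q) (Function('g')(O, Q) = Mul(O, Mul(Q, Rational(1, 7))) = Mul(O, Mul(Rational(1, 7), Q)) = Mul(Rational(1, 7), O, Q))
Add(33633, Function('g')(128, -162)) = Add(33633, Mul(Rational(1, 7), 128, -162)) = Add(33633, Rational(-20736, 7)) = Rational(214695, 7)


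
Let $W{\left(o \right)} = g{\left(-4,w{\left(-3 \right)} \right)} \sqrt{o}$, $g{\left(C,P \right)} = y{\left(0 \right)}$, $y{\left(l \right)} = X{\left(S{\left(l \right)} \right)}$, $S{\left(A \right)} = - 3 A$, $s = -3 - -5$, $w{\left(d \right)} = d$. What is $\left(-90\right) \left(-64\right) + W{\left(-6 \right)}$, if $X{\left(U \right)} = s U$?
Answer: $5760$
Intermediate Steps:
$s = 2$ ($s = -3 + 5 = 2$)
$X{\left(U \right)} = 2 U$
$y{\left(l \right)} = - 6 l$ ($y{\left(l \right)} = 2 \left(- 3 l\right) = - 6 l$)
$g{\left(C,P \right)} = 0$ ($g{\left(C,P \right)} = \left(-6\right) 0 = 0$)
$W{\left(o \right)} = 0$ ($W{\left(o \right)} = 0 \sqrt{o} = 0$)
$\left(-90\right) \left(-64\right) + W{\left(-6 \right)} = \left(-90\right) \left(-64\right) + 0 = 5760 + 0 = 5760$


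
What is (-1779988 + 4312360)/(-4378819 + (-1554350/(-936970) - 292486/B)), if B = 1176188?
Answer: -139540391570964696/241284424678984723 ≈ -0.57832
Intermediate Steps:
(-1779988 + 4312360)/(-4378819 + (-1554350/(-936970) - 292486/B)) = (-1779988 + 4312360)/(-4378819 + (-1554350/(-936970) - 292486/1176188)) = 2532372/(-4378819 + (-1554350*(-1/936970) - 292486*1/1176188)) = 2532372/(-4378819 + (155435/93697 - 146243/588094)) = 2532372/(-4378819 + 77707860519/55102643518) = 2532372/(-241284424678984723/55102643518) = 2532372*(-55102643518/241284424678984723) = -139540391570964696/241284424678984723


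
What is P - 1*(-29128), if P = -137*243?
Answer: -4163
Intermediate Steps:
P = -33291
P - 1*(-29128) = -33291 - 1*(-29128) = -33291 + 29128 = -4163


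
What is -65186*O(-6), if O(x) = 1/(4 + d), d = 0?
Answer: -32593/2 ≈ -16297.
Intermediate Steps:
O(x) = 1/4 (O(x) = 1/(4 + 0) = 1/4)
-65186*O(-6) = -65186*1/4 = -32593/2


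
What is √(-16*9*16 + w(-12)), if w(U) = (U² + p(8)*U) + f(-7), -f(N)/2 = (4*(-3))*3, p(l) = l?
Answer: 2*I*√546 ≈ 46.733*I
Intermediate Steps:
f(N) = 72 (f(N) = -2*4*(-3)*3 = -(-24)*3 = -2*(-36) = 72)
w(U) = 72 + U² + 8*U (w(U) = (U² + 8*U) + 72 = 72 + U² + 8*U)
√(-16*9*16 + w(-12)) = √(-16*9*16 + (72 + (-12)² + 8*(-12))) = √(-144*16 + (72 + 144 - 96)) = √(-2304 + 120) = √(-2184) = 2*I*√546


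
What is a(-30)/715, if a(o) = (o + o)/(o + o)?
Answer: 1/715 ≈ 0.0013986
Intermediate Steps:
a(o) = 1 (a(o) = (2*o)/((2*o)) = (2*o)*(1/(2*o)) = 1)
a(-30)/715 = 1/715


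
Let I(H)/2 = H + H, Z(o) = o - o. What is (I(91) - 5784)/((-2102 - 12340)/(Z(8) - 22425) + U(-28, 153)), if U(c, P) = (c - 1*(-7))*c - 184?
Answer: -20257250/1512357 ≈ -13.394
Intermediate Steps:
Z(o) = 0
I(H) = 4*H (I(H) = 2*(H + H) = 2*(2*H) = 4*H)
U(c, P) = -184 + c*(7 + c) (U(c, P) = (c + 7)*c - 184 = (7 + c)*c - 184 = c*(7 + c) - 184 = -184 + c*(7 + c))
(I(91) - 5784)/((-2102 - 12340)/(Z(8) - 22425) + U(-28, 153)) = (4*91 - 5784)/((-2102 - 12340)/(0 - 22425) + (-184 + (-28)**2 + 7*(-28))) = (364 - 5784)/(-14442/(-22425) + (-184 + 784 - 196)) = -5420/(-14442*(-1/22425) + 404) = -5420/(4814/7475 + 404) = -5420/3024714/7475 = -5420*7475/3024714 = -20257250/1512357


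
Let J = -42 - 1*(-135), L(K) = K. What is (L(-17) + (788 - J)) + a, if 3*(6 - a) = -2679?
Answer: 1577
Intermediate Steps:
J = 93 (J = -42 + 135 = 93)
a = 899 (a = 6 - ⅓*(-2679) = 6 + 893 = 899)
(L(-17) + (788 - J)) + a = (-17 + (788 - 1*93)) + 899 = (-17 + (788 - 93)) + 899 = (-17 + 695) + 899 = 678 + 899 = 1577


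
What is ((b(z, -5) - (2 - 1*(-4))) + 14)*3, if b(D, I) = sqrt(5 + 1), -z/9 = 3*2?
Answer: 24 + 3*sqrt(6) ≈ 31.348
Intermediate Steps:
z = -54 (z = -27*2 = -9*6 = -54)
b(D, I) = sqrt(6)
((b(z, -5) - (2 - 1*(-4))) + 14)*3 = ((sqrt(6) - (2 - 1*(-4))) + 14)*3 = ((sqrt(6) - (2 + 4)) + 14)*3 = ((sqrt(6) - 1*6) + 14)*3 = ((sqrt(6) - 6) + 14)*3 = ((-6 + sqrt(6)) + 14)*3 = (8 + sqrt(6))*3 = 24 + 3*sqrt(6)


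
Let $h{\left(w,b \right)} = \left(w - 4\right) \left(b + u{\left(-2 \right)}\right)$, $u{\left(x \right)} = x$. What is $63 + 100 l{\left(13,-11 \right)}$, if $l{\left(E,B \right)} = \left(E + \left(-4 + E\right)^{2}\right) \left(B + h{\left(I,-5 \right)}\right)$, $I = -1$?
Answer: $225663$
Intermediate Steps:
$h{\left(w,b \right)} = \left(-4 + w\right) \left(-2 + b\right)$ ($h{\left(w,b \right)} = \left(w - 4\right) \left(b - 2\right) = \left(-4 + w\right) \left(-2 + b\right)$)
$l{\left(E,B \right)} = \left(35 + B\right) \left(E + \left(-4 + E\right)^{2}\right)$ ($l{\left(E,B \right)} = \left(E + \left(-4 + E\right)^{2}\right) \left(B - -35\right) = \left(E + \left(-4 + E\right)^{2}\right) \left(B + \left(8 + 20 + 2 + 5\right)\right) = \left(E + \left(-4 + E\right)^{2}\right) \left(B + 35\right) = \left(E + \left(-4 + E\right)^{2}\right) \left(35 + B\right) = \left(35 + B\right) \left(E + \left(-4 + E\right)^{2}\right)$)
$63 + 100 l{\left(13,-11 \right)} = 63 + 100 \left(35 \cdot 13 + 35 \left(-4 + 13\right)^{2} - 143 - 11 \left(-4 + 13\right)^{2}\right) = 63 + 100 \left(455 + 35 \cdot 9^{2} - 143 - 11 \cdot 9^{2}\right) = 63 + 100 \left(455 + 35 \cdot 81 - 143 - 891\right) = 63 + 100 \left(455 + 2835 - 143 - 891\right) = 63 + 100 \cdot 2256 = 63 + 225600 = 225663$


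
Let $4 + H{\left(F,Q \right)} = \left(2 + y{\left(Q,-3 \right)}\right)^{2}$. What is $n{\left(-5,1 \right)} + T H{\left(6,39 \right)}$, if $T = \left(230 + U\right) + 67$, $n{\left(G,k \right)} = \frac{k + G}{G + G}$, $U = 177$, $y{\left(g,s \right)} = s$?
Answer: $- \frac{7108}{5} \approx -1421.6$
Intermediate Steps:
$n{\left(G,k \right)} = \frac{G + k}{2 G}$
$H{\left(F,Q \right)} = -3$ ($H{\left(F,Q \right)} = -4 + \left(2 - 3\right)^{2} = -4 + \left(-1\right)^{2} = -4 + 1 = -3$)
$T = 474$ ($T = \left(230 + 177\right) + 67 = 407 + 67 = 474$)
$n{\left(-5,1 \right)} + T H{\left(6,39 \right)} = \frac{-5 + 1}{2 \left(-5\right)} + 474 \left(-3\right) = \frac{1}{2} \left(- \frac{1}{5}\right) \left(-4\right) - 1422 = \frac{2}{5} - 1422 = - \frac{7108}{5}$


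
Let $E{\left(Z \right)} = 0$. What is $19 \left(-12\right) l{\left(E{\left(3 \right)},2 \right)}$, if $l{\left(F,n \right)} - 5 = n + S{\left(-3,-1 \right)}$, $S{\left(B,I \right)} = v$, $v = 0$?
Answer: $-1596$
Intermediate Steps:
$S{\left(B,I \right)} = 0$
$l{\left(F,n \right)} = 5 + n$ ($l{\left(F,n \right)} = 5 + \left(n + 0\right) = 5 + n$)
$19 \left(-12\right) l{\left(E{\left(3 \right)},2 \right)} = 19 \left(-12\right) \left(5 + 2\right) = \left(-228\right) 7 = -1596$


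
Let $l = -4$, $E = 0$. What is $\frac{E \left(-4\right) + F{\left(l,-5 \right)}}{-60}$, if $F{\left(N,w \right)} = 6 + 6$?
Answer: $- \frac{1}{5} \approx -0.2$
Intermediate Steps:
$F{\left(N,w \right)} = 12$
$\frac{E \left(-4\right) + F{\left(l,-5 \right)}}{-60} = \frac{0 \left(-4\right) + 12}{-60} = \left(0 + 12\right) \left(- \frac{1}{60}\right) = 12 \left(- \frac{1}{60}\right) = - \frac{1}{5}$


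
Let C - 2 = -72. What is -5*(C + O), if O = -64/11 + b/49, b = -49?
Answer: 4225/11 ≈ 384.09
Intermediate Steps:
C = -70 (C = 2 - 72 = -70)
O = -75/11 (O = -64/11 - 49/49 = -64*1/11 - 49*1/49 = -64/11 - 1 = -75/11 ≈ -6.8182)
-5*(C + O) = -5*(-70 - 75/11) = -5*(-845/11) = 4225/11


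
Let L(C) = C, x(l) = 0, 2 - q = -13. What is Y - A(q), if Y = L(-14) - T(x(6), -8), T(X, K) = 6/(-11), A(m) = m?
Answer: -313/11 ≈ -28.455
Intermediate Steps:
q = 15 (q = 2 - 1*(-13) = 2 + 13 = 15)
T(X, K) = -6/11 (T(X, K) = 6*(-1/11) = -6/11)
Y = -148/11 (Y = -14 - 1*(-6/11) = -14 + 6/11 = -148/11 ≈ -13.455)
Y - A(q) = -148/11 - 1*15 = -148/11 - 15 = -313/11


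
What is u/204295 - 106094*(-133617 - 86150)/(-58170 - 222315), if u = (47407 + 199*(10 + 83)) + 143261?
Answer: -952655079554207/11460336615 ≈ -83126.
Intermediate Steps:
u = 209175 (u = (47407 + 199*93) + 143261 = (47407 + 18507) + 143261 = 65914 + 143261 = 209175)
u/204295 - 106094*(-133617 - 86150)/(-58170 - 222315) = 209175/204295 - 106094*(-133617 - 86150)/(-58170 - 222315) = 209175*(1/204295) - 106094/((-280485/(-219767))) = 41835/40859 - 106094/((-280485*(-1/219767))) = 41835/40859 - 106094/280485/219767 = 41835/40859 - 106094*219767/280485 = 41835/40859 - 23315960098/280485 = -952655079554207/11460336615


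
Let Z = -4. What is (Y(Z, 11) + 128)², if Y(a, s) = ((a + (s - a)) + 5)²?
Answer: 147456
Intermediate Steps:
Y(a, s) = (5 + s)² (Y(a, s) = (s + 5)² = (5 + s)²)
(Y(Z, 11) + 128)² = ((5 + 11)² + 128)² = (16² + 128)² = (256 + 128)² = 384² = 147456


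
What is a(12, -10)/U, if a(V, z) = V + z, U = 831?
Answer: 2/831 ≈ 0.0024067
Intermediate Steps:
a(12, -10)/U = (12 - 10)/831 = 2*(1/831) = 2/831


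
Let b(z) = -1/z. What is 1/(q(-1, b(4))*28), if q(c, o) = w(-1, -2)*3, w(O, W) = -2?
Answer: -1/168 ≈ -0.0059524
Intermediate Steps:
q(c, o) = -6 (q(c, o) = -2*3 = -6)
1/(q(-1, b(4))*28) = 1/(-6*28) = 1/(-168) = -1/168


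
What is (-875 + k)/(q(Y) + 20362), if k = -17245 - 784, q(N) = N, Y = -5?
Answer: -18904/20357 ≈ -0.92862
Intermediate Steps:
k = -18029
(-875 + k)/(q(Y) + 20362) = (-875 - 18029)/(-5 + 20362) = -18904/20357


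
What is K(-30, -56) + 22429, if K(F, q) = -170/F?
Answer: 67304/3 ≈ 22435.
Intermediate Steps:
K(-30, -56) + 22429 = -170/(-30) + 22429 = -170*(-1/30) + 22429 = 17/3 + 22429 = 67304/3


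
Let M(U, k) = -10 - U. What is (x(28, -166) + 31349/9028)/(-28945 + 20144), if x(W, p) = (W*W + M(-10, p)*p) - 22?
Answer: -6910685/79455428 ≈ -0.086976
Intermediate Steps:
x(W, p) = -22 + W² (x(W, p) = (W*W + (-10 - 1*(-10))*p) - 22 = (W² + (-10 + 10)*p) - 22 = (W² + 0*p) - 22 = (W² + 0) - 22 = W² - 22 = -22 + W²)
(x(28, -166) + 31349/9028)/(-28945 + 20144) = ((-22 + 28²) + 31349/9028)/(-28945 + 20144) = ((-22 + 784) + 31349*(1/9028))/(-8801) = (762 + 31349/9028)*(-1/8801) = (6910685/9028)*(-1/8801) = -6910685/79455428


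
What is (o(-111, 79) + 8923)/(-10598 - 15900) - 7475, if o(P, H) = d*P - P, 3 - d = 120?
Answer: -198094571/26498 ≈ -7475.8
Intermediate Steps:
d = -117 (d = 3 - 1*120 = 3 - 120 = -117)
o(P, H) = -118*P (o(P, H) = -117*P - P = -118*P)
(o(-111, 79) + 8923)/(-10598 - 15900) - 7475 = (-118*(-111) + 8923)/(-10598 - 15900) - 7475 = (13098 + 8923)/(-26498) - 7475 = 22021*(-1/26498) - 7475 = -22021/26498 - 7475 = -198094571/26498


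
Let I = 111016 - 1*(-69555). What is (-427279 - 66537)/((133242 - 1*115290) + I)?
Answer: -493816/198523 ≈ -2.4874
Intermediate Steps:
I = 180571 (I = 111016 + 69555 = 180571)
(-427279 - 66537)/((133242 - 1*115290) + I) = (-427279 - 66537)/((133242 - 1*115290) + 180571) = -493816/((133242 - 115290) + 180571) = -493816/(17952 + 180571) = -493816/198523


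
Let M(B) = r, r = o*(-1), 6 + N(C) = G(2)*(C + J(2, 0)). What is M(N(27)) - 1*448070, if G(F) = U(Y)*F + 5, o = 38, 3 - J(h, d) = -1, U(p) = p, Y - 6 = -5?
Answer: -448108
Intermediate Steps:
Y = 1 (Y = 6 - 5 = 1)
J(h, d) = 4 (J(h, d) = 3 - 1*(-1) = 3 + 1 = 4)
G(F) = 5 + F (G(F) = 1*F + 5 = F + 5 = 5 + F)
N(C) = 22 + 7*C (N(C) = -6 + (5 + 2)*(C + 4) = -6 + 7*(4 + C) = -6 + (28 + 7*C) = 22 + 7*C)
r = -38 (r = 38*(-1) = -38)
M(B) = -38
M(N(27)) - 1*448070 = -38 - 1*448070 = -38 - 448070 = -448108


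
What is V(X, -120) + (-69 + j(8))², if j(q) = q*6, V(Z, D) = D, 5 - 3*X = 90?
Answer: 321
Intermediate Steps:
X = -85/3 (X = 5/3 - ⅓*90 = 5/3 - 30 = -85/3 ≈ -28.333)
j(q) = 6*q
V(X, -120) + (-69 + j(8))² = -120 + (-69 + 6*8)² = -120 + (-69 + 48)² = -120 + (-21)² = -120 + 441 = 321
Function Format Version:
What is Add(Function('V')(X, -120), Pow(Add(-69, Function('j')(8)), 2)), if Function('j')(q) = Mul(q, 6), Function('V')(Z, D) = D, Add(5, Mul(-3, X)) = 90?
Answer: 321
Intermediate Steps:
X = Rational(-85, 3) (X = Add(Rational(5, 3), Mul(Rational(-1, 3), 90)) = Add(Rational(5, 3), -30) = Rational(-85, 3) ≈ -28.333)
Function('j')(q) = Mul(6, q)
Add(Function('V')(X, -120), Pow(Add(-69, Function('j')(8)), 2)) = Add(-120, Pow(Add(-69, Mul(6, 8)), 2)) = Add(-120, Pow(Add(-69, 48), 2)) = Add(-120, Pow(-21, 2)) = Add(-120, 441) = 321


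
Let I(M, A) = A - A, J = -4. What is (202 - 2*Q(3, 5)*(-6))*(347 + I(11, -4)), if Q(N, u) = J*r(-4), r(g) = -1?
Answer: 86750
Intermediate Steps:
Q(N, u) = 4 (Q(N, u) = -4*(-1) = 4)
I(M, A) = 0
(202 - 2*Q(3, 5)*(-6))*(347 + I(11, -4)) = (202 - 2*4*(-6))*(347 + 0) = (202 - 8*(-6))*347 = (202 + 48)*347 = 250*347 = 86750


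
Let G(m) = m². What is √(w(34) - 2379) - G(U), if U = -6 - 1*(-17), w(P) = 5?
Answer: -121 + I*√2374 ≈ -121.0 + 48.724*I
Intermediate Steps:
U = 11 (U = -6 + 17 = 11)
√(w(34) - 2379) - G(U) = √(5 - 2379) - 1*11² = √(-2374) - 1*121 = I*√2374 - 121 = -121 + I*√2374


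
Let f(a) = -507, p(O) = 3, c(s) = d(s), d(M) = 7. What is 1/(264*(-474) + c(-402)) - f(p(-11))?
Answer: 63440402/125129 ≈ 507.00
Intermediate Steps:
c(s) = 7
1/(264*(-474) + c(-402)) - f(p(-11)) = 1/(264*(-474) + 7) - 1*(-507) = 1/(-125136 + 7) + 507 = 1/(-125129) + 507 = -1/125129 + 507 = 63440402/125129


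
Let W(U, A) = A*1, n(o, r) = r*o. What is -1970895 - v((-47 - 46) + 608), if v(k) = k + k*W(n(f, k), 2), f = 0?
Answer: -1972440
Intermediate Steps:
n(o, r) = o*r
W(U, A) = A
v(k) = 3*k (v(k) = k + k*2 = k + 2*k = 3*k)
-1970895 - v((-47 - 46) + 608) = -1970895 - 3*((-47 - 46) + 608) = -1970895 - 3*(-93 + 608) = -1970895 - 3*515 = -1970895 - 1*1545 = -1970895 - 1545 = -1972440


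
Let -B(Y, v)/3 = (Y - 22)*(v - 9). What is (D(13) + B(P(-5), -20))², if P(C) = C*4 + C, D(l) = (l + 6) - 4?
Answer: 16597476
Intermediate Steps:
D(l) = 2 + l (D(l) = (6 + l) - 4 = 2 + l)
P(C) = 5*C (P(C) = 4*C + C = 5*C)
B(Y, v) = -3*(-22 + Y)*(-9 + v) (B(Y, v) = -3*(Y - 22)*(v - 9) = -3*(-22 + Y)*(-9 + v))
(D(13) + B(P(-5), -20))² = ((2 + 13) + (-594 + 27*(5*(-5)) + 66*(-20) - 3*5*(-5)*(-20)))² = (15 + (-594 + 27*(-25) - 1320 - 3*(-25)*(-20)))² = (15 + (-594 - 675 - 1320 - 1500))² = (15 - 4089)² = (-4074)² = 16597476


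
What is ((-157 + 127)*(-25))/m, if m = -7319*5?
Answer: -150/7319 ≈ -0.020495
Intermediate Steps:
m = -36595
((-157 + 127)*(-25))/m = ((-157 + 127)*(-25))/(-36595) = -30*(-25)*(-1/36595) = 750*(-1/36595) = -150/7319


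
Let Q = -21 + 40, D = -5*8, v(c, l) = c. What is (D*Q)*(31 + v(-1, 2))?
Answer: -22800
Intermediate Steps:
D = -40
Q = 19
(D*Q)*(31 + v(-1, 2)) = (-40*19)*(31 - 1) = -760*30 = -22800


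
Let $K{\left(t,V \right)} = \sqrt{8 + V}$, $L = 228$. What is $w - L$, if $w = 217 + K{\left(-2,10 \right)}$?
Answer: $-11 + 3 \sqrt{2} \approx -6.7574$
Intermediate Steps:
$w = 217 + 3 \sqrt{2}$ ($w = 217 + \sqrt{8 + 10} = 217 + \sqrt{18} = 217 + 3 \sqrt{2} \approx 221.24$)
$w - L = \left(217 + 3 \sqrt{2}\right) - 228 = -11 + 3 \sqrt{2}$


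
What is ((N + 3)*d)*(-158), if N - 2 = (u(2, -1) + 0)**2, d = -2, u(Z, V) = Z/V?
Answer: 2844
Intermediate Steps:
N = 6 (N = 2 + (2/(-1) + 0)**2 = 2 + (2*(-1) + 0)**2 = 2 + (-2 + 0)**2 = 2 + (-2)**2 = 2 + 4 = 6)
((N + 3)*d)*(-158) = ((6 + 3)*(-2))*(-158) = (9*(-2))*(-158) = -18*(-158) = 2844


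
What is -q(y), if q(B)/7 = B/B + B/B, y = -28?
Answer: -14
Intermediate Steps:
q(B) = 14 (q(B) = 7*(B/B + B/B) = 7*(1 + 1) = 7*2 = 14)
-q(y) = -1*14 = -14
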